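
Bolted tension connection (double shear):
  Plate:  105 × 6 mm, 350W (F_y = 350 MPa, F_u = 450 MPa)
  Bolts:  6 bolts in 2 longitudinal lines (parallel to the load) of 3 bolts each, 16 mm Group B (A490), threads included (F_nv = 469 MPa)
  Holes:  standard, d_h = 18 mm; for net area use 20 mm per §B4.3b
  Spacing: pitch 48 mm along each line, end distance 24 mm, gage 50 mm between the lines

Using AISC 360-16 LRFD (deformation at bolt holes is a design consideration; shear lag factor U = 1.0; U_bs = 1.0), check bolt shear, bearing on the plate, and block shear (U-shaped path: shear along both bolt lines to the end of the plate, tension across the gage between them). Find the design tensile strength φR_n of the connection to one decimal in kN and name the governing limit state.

Bolt shear: A_b = π(16)²/4 = 201.06 mm². φR_n = 0.75 × 469 × 201.06 × 6 × 2 = 848.7 kN.
Bearing (6 mm plate, F_u = 450 MPa): end bolts L_c = 24 − 18/2 = 15, R_n = min(1.2×15×6×450, 2.4×16×6×450) = 48.6 kN/bolt; interior L_c = 48 − 18 = 30, R_n = 97.2 kN/bolt. φR_n = 0.75 × (2×48.6 + 4×97.2) = 364.5 kN.
Block shear: shear path 2×[24+2×48] = 2×120 mm, A_gv = 1440, A_nv = 2×(120 − 2.5×20)×6 = 840 mm²; tension across gage: (50 − 1×20)×6 = 180 mm². R_n = min(0.6×450×840, 0.6×350×1440) + 1.0×450×180 = min(226.8, 302.4) + 81 = 307.8 kN. φR_n = 0.75 × 307.8 = 230.9 kN.
Governing: min(848.7, 364.5, 230.9) = 230.9 kN → block shear.

230.9 kN (block shear governs)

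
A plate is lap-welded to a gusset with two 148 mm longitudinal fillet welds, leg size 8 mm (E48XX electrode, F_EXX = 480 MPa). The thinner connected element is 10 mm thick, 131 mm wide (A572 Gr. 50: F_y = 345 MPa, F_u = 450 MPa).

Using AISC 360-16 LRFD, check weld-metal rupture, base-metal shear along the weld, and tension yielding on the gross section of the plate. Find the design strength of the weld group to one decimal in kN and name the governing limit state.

Weld metal: throat = 0.707×8 = 5.656 mm, L = 2×148 = 296 mm. φR_n = 0.75 × 0.6 × 480 × 5.656 × 296 = 361.6 kN.
Base metal shear (10 mm plate): yield φR_n = 1.0×0.6×345×10×296 = 612.7 kN; rupture φR_n = 0.75×0.6×450×10×296 = 599.4 kN; take 599.4 kN (rupture).
Tension yield (gross): A_g = 131×10 = 1310 mm². φR_n = 0.90 × 345 × 1310 = 406.8 kN.
Governing: min(361.6, 599.4, 406.8) = 361.6 kN → weld metal.

361.6 kN (weld metal governs)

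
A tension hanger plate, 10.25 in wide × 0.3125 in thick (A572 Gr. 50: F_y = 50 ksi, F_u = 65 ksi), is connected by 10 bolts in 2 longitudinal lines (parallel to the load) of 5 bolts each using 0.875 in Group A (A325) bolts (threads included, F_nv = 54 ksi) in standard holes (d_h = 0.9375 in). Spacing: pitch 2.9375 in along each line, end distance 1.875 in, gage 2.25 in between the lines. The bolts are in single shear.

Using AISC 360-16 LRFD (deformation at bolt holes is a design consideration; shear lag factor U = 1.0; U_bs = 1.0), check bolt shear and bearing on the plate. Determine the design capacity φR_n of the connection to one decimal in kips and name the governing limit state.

Bolt shear: A_b = π(0.875)²/4 = 0.60132 in². φR_n = 0.75 × 54 × 0.60132 × 10 × 1 = 243.5 kips.
Bearing (0.3125 in plate, F_u = 65 ksi): end bolts L_c = 1.875 − 0.9375/2 = 1.40625, R_n = min(1.2×1.40625×0.3125×65, 2.4×0.875×0.3125×65) = 34.277 kips/bolt; interior L_c = 2.9375 − 0.9375 = 2, R_n = 42.656 kips/bolt. φR_n = 0.75 × (2×34.277 + 8×42.656) = 307.4 kips.
Governing: min(243.5, 307.4) = 243.5 kips → bolt shear.

243.5 kips (bolt shear governs)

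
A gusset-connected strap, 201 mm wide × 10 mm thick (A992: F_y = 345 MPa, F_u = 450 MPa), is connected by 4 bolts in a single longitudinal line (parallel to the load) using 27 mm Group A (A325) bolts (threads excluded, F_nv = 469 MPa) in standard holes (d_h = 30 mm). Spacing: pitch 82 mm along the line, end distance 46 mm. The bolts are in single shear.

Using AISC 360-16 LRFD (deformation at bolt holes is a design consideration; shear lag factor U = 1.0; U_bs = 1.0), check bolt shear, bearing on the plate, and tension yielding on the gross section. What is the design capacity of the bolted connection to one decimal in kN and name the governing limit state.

624.1 kN (gross-section yield governs)

Bolt shear: A_b = π(27)²/4 = 572.56 mm². φR_n = 0.75 × 469 × 572.56 × 4 × 1 = 805.6 kN.
Bearing (10 mm plate, F_u = 450 MPa): end bolts L_c = 46 − 30/2 = 31, R_n = min(1.2×31×10×450, 2.4×27×10×450) = 167.4 kN/bolt; interior L_c = 82 − 30 = 52, R_n = 280.8 kN/bolt. φR_n = 0.75 × (1×167.4 + 3×280.8) = 757.4 kN.
Tension yield (gross): A_g = 201×10 = 2010 mm². φR_n = 0.90 × 345 × 2010 = 624.1 kN.
Governing: min(805.6, 757.4, 624.1) = 624.1 kN → gross-section yield.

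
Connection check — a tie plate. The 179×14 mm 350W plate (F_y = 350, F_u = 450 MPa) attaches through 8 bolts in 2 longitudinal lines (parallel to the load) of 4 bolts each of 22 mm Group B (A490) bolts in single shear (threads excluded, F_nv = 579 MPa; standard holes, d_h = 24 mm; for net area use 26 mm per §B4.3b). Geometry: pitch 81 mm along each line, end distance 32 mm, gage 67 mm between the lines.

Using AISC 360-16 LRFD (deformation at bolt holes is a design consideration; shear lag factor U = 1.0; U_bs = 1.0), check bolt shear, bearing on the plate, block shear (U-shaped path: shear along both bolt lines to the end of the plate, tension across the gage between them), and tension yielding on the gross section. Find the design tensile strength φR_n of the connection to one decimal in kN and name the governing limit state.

Bolt shear: A_b = π(22)²/4 = 380.13 mm². φR_n = 0.75 × 579 × 380.13 × 8 × 1 = 1320.6 kN.
Bearing (14 mm plate, F_u = 450 MPa): end bolts L_c = 32 − 24/2 = 20, R_n = min(1.2×20×14×450, 2.4×22×14×450) = 151.2 kN/bolt; interior L_c = 81 − 24 = 57, R_n = 332.64 kN/bolt. φR_n = 0.75 × (2×151.2 + 6×332.64) = 1723.7 kN.
Block shear: shear path 2×[32+3×81] = 2×275 mm, A_gv = 7700, A_nv = 2×(275 − 3.5×26)×14 = 5152 mm²; tension across gage: (67 − 1×26)×14 = 574 mm². R_n = min(0.6×450×5152, 0.6×350×7700) + 1.0×450×574 = min(1391, 1617) + 258.3 = 1649.3 kN. φR_n = 0.75 × 1649.3 = 1237.0 kN.
Tension yield (gross): A_g = 179×14 = 2506 mm². φR_n = 0.90 × 350 × 2506 = 789.4 kN.
Governing: min(1320.6, 1723.7, 1237.0, 789.4) = 789.4 kN → gross-section yield.

789.4 kN (gross-section yield governs)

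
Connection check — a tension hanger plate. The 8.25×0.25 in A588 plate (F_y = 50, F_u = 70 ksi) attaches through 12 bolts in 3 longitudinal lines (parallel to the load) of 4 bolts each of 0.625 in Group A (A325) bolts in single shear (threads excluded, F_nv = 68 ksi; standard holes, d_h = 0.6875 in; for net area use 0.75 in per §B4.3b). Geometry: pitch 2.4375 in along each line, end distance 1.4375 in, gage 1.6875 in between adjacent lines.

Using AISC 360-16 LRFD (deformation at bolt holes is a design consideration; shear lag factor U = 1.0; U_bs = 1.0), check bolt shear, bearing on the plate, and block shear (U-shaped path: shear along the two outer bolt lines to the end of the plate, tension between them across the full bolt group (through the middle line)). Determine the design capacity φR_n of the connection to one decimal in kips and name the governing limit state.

121.1 kips (block shear governs)

Bolt shear: A_b = π(0.625)²/4 = 0.3068 in². φR_n = 0.75 × 68 × 0.3068 × 12 × 1 = 187.8 kips.
Bearing (0.25 in plate, F_u = 70 ksi): end bolts L_c = 1.4375 − 0.6875/2 = 1.09375, R_n = min(1.2×1.09375×0.25×70, 2.4×0.625×0.25×70) = 22.969 kips/bolt; interior L_c = 2.4375 − 0.6875 = 1.75, R_n = 26.25 kips/bolt. φR_n = 0.75 × (3×22.969 + 9×26.25) = 228.9 kips.
Block shear: shear path 2×[1.4375+3×2.4375] = 2×8.75 in, A_gv = 4.375, A_nv = 2×(8.75 − 3.5×0.75)×0.25 = 3.0625 in²; tension across gage: (3.375 − 2×0.75)×0.25 = 0.46875 in². R_n = min(0.6×70×3.0625, 0.6×50×4.375) + 1.0×70×0.46875 = min(128.63, 131.25) + 32.813 = 161.44 kips. φR_n = 0.75 × 161.44 = 121.1 kips.
Governing: min(187.8, 228.9, 121.1) = 121.1 kips → block shear.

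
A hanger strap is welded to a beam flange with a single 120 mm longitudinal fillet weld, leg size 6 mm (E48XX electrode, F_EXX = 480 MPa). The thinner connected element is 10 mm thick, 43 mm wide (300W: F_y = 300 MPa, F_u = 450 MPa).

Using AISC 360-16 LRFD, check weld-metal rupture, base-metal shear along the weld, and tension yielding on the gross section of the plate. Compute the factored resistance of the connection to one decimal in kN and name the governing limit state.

Weld metal: throat = 0.707×6 = 4.242 mm, L = 120 mm. φR_n = 0.75 × 0.6 × 480 × 4.242 × 120 = 110.0 kN.
Base metal shear (10 mm plate): yield φR_n = 1.0×0.6×300×10×120 = 216.0 kN; rupture φR_n = 0.75×0.6×450×10×120 = 243.0 kN; take 216.0 kN (yield).
Tension yield (gross): A_g = 43×10 = 430 mm². φR_n = 0.90 × 300 × 430 = 116.1 kN.
Governing: min(110.0, 216.0, 116.1) = 110.0 kN → weld metal.

110.0 kN (weld metal governs)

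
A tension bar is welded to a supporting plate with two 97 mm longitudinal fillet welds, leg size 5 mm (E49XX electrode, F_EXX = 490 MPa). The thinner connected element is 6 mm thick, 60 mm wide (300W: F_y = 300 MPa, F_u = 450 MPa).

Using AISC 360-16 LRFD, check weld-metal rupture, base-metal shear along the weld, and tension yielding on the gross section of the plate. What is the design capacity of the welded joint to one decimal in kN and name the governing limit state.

Weld metal: throat = 0.707×5 = 3.535 mm, L = 2×97 = 194 mm. φR_n = 0.75 × 0.6 × 490 × 3.535 × 194 = 151.2 kN.
Base metal shear (6 mm plate): yield φR_n = 1.0×0.6×300×6×194 = 209.5 kN; rupture φR_n = 0.75×0.6×450×6×194 = 235.7 kN; take 209.5 kN (yield).
Tension yield (gross): A_g = 60×6 = 360 mm². φR_n = 0.90 × 300 × 360 = 97.2 kN.
Governing: min(151.2, 209.5, 97.2) = 97.2 kN → gross-section yield.

97.2 kN (gross-section yield governs)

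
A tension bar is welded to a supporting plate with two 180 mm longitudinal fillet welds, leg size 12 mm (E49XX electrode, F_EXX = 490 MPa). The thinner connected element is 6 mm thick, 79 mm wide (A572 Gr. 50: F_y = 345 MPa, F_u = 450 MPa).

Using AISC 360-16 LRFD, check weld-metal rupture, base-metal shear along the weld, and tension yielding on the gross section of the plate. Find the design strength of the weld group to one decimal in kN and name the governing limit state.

Weld metal: throat = 0.707×12 = 8.484 mm, L = 2×180 = 360 mm. φR_n = 0.75 × 0.6 × 490 × 8.484 × 360 = 673.5 kN.
Base metal shear (6 mm plate): yield φR_n = 1.0×0.6×345×6×360 = 447.1 kN; rupture φR_n = 0.75×0.6×450×6×360 = 437.4 kN; take 437.4 kN (rupture).
Tension yield (gross): A_g = 79×6 = 474 mm². φR_n = 0.90 × 345 × 474 = 147.2 kN.
Governing: min(673.5, 437.4, 147.2) = 147.2 kN → gross-section yield.

147.2 kN (gross-section yield governs)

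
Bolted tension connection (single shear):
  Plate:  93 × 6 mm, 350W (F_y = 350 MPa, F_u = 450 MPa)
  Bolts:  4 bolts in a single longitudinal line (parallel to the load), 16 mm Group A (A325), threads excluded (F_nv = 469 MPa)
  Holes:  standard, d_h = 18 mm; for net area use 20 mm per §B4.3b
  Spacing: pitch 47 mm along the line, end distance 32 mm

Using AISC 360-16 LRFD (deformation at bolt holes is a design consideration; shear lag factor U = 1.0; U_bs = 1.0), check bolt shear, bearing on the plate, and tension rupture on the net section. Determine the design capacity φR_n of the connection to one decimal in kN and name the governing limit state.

147.8 kN (net-section rupture governs)

Bolt shear: A_b = π(16)²/4 = 201.06 mm². φR_n = 0.75 × 469 × 201.06 × 4 × 1 = 282.9 kN.
Bearing (6 mm plate, F_u = 450 MPa): end bolts L_c = 32 − 18/2 = 23, R_n = min(1.2×23×6×450, 2.4×16×6×450) = 74.52 kN/bolt; interior L_c = 47 − 18 = 29, R_n = 93.96 kN/bolt. φR_n = 0.75 × (1×74.52 + 3×93.96) = 267.3 kN.
Tension rupture (net): A_n = (93 − 1×20)×6 = 438 mm² (U = 1.0, A_e = A_n). φR_n = 0.75 × 450 × 438 = 147.8 kN.
Governing: min(282.9, 267.3, 147.8) = 147.8 kN → net-section rupture.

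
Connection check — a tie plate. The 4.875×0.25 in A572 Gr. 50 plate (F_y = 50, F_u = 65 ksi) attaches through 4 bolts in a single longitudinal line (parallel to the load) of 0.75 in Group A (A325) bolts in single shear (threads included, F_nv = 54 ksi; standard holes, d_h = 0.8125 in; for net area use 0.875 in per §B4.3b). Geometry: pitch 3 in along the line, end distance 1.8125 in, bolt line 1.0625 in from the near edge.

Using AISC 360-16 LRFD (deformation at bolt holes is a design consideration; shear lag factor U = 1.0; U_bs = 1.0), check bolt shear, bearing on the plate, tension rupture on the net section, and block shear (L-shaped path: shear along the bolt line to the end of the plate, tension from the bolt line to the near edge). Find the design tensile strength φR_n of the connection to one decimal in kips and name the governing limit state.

48.8 kips (net-section rupture governs)

Bolt shear: A_b = π(0.75)²/4 = 0.44179 in². φR_n = 0.75 × 54 × 0.44179 × 4 × 1 = 71.6 kips.
Bearing (0.25 in plate, F_u = 65 ksi): end bolts L_c = 1.8125 − 0.8125/2 = 1.40625, R_n = min(1.2×1.40625×0.25×65, 2.4×0.75×0.25×65) = 27.422 kips/bolt; interior L_c = 3 − 0.8125 = 2.1875, R_n = 29.25 kips/bolt. φR_n = 0.75 × (1×27.422 + 3×29.25) = 86.4 kips.
Tension rupture (net): A_n = (4.875 − 1×0.875)×0.25 = 1 in² (U = 1.0, A_e = A_n). φR_n = 0.75 × 65 × 1 = 48.8 kips.
Block shear: shear path 1×[1.8125+3×3] = 1×10.8125 in, A_gv = 2.7031, A_nv = 1×(10.8125 − 3.5×0.875)×0.25 = 1.9375 in²; tension to near edge: (1.0625 − 0.5×0.875)×0.25 = 0.15625 in². R_n = min(0.6×65×1.9375, 0.6×50×2.7031) + 1.0×65×0.15625 = min(75.563, 81.093) + 10.156 = 85.719 kips. φR_n = 0.75 × 85.719 = 64.3 kips.
Governing: min(71.6, 86.4, 48.8, 64.3) = 48.8 kips → net-section rupture.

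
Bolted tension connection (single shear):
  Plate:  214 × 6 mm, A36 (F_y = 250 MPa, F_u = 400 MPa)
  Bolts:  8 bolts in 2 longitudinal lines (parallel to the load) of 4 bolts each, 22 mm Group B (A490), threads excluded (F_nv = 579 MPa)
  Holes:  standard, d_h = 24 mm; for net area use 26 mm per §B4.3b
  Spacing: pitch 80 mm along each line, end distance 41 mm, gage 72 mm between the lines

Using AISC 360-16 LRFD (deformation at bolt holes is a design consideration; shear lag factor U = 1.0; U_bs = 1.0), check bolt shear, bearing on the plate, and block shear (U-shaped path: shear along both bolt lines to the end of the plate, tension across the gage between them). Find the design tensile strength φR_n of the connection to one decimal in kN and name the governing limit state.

462.2 kN (block shear governs)

Bolt shear: A_b = π(22)²/4 = 380.13 mm². φR_n = 0.75 × 579 × 380.13 × 8 × 1 = 1320.6 kN.
Bearing (6 mm plate, F_u = 400 MPa): end bolts L_c = 41 − 24/2 = 29, R_n = min(1.2×29×6×400, 2.4×22×6×400) = 83.52 kN/bolt; interior L_c = 80 − 24 = 56, R_n = 126.72 kN/bolt. φR_n = 0.75 × (2×83.52 + 6×126.72) = 695.5 kN.
Block shear: shear path 2×[41+3×80] = 2×281 mm, A_gv = 3372, A_nv = 2×(281 − 3.5×26)×6 = 2280 mm²; tension across gage: (72 − 1×26)×6 = 276 mm². R_n = min(0.6×400×2280, 0.6×250×3372) + 1.0×400×276 = min(547.2, 505.8) + 110.4 = 616.2 kN. φR_n = 0.75 × 616.2 = 462.2 kN.
Governing: min(1320.6, 695.5, 462.2) = 462.2 kN → block shear.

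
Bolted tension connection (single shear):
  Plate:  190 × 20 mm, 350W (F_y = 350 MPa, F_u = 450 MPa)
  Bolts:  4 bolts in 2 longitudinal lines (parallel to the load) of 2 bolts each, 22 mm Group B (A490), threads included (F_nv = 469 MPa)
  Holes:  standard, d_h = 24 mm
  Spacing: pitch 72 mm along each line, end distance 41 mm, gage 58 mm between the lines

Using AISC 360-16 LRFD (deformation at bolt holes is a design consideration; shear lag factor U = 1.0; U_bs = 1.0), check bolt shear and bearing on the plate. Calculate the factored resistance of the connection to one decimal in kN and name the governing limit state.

534.8 kN (bolt shear governs)

Bolt shear: A_b = π(22)²/4 = 380.13 mm². φR_n = 0.75 × 469 × 380.13 × 4 × 1 = 534.8 kN.
Bearing (20 mm plate, F_u = 450 MPa): end bolts L_c = 41 − 24/2 = 29, R_n = min(1.2×29×20×450, 2.4×22×20×450) = 313.2 kN/bolt; interior L_c = 72 − 24 = 48, R_n = 475.2 kN/bolt. φR_n = 0.75 × (2×313.2 + 2×475.2) = 1182.6 kN.
Governing: min(534.8, 1182.6) = 534.8 kN → bolt shear.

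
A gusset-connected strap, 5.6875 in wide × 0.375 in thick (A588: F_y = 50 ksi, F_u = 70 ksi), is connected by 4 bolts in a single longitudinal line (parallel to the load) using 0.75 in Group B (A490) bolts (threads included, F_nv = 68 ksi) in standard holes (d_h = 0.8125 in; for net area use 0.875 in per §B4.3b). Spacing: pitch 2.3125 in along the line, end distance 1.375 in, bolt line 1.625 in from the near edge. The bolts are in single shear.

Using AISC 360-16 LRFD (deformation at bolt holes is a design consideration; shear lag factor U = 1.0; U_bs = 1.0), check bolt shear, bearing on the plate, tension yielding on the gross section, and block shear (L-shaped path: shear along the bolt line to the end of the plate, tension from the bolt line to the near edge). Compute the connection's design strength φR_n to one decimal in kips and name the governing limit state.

Bolt shear: A_b = π(0.75)²/4 = 0.44179 in². φR_n = 0.75 × 68 × 0.44179 × 4 × 1 = 90.1 kips.
Bearing (0.375 in plate, F_u = 70 ksi): end bolts L_c = 1.375 − 0.8125/2 = 0.96875, R_n = min(1.2×0.96875×0.375×70, 2.4×0.75×0.375×70) = 30.516 kips/bolt; interior L_c = 2.3125 − 0.8125 = 1.5, R_n = 47.25 kips/bolt. φR_n = 0.75 × (1×30.516 + 3×47.25) = 129.2 kips.
Tension yield (gross): A_g = 5.6875×0.375 = 2.1328 in². φR_n = 0.90 × 50 × 2.1328 = 96.0 kips.
Block shear: shear path 1×[1.375+3×2.3125] = 1×8.3125 in, A_gv = 3.1172, A_nv = 1×(8.3125 − 3.5×0.875)×0.375 = 1.9688 in²; tension to near edge: (1.625 − 0.5×0.875)×0.375 = 0.44531 in². R_n = min(0.6×70×1.9688, 0.6×50×3.1172) + 1.0×70×0.44531 = min(82.69, 93.516) + 31.172 = 113.86 kips. φR_n = 0.75 × 113.86 = 85.4 kips.
Governing: min(90.1, 129.2, 96.0, 85.4) = 85.4 kips → block shear.

85.4 kips (block shear governs)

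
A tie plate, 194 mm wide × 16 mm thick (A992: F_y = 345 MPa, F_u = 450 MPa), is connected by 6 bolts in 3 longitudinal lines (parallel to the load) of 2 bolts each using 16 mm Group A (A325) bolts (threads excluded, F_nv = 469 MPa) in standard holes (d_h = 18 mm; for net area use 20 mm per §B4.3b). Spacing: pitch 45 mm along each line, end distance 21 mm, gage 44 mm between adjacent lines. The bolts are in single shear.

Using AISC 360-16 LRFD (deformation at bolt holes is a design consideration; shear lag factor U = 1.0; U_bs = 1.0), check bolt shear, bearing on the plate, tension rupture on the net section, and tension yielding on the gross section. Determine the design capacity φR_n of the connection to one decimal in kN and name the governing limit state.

424.3 kN (bolt shear governs)

Bolt shear: A_b = π(16)²/4 = 201.06 mm². φR_n = 0.75 × 469 × 201.06 × 6 × 1 = 424.3 kN.
Bearing (16 mm plate, F_u = 450 MPa): end bolts L_c = 21 − 18/2 = 12, R_n = min(1.2×12×16×450, 2.4×16×16×450) = 103.68 kN/bolt; interior L_c = 45 − 18 = 27, R_n = 233.28 kN/bolt. φR_n = 0.75 × (3×103.68 + 3×233.28) = 758.2 kN.
Tension rupture (net): A_n = (194 − 3×20)×16 = 2144 mm² (U = 1.0, A_e = A_n). φR_n = 0.75 × 450 × 2144 = 723.6 kN.
Tension yield (gross): A_g = 194×16 = 3104 mm². φR_n = 0.90 × 345 × 3104 = 963.8 kN.
Governing: min(424.3, 758.2, 723.6, 963.8) = 424.3 kN → bolt shear.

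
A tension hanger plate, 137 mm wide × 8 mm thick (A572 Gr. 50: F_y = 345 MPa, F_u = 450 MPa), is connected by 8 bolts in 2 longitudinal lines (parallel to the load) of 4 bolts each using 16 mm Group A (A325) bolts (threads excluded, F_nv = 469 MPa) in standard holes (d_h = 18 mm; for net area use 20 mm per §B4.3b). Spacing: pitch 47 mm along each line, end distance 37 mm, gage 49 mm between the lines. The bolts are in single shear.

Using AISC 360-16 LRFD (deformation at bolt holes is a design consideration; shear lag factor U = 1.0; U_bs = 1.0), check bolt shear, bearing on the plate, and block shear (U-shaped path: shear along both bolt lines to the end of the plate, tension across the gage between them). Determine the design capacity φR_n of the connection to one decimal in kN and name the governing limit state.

428.2 kN (block shear governs)

Bolt shear: A_b = π(16)²/4 = 201.06 mm². φR_n = 0.75 × 469 × 201.06 × 8 × 1 = 565.8 kN.
Bearing (8 mm plate, F_u = 450 MPa): end bolts L_c = 37 − 18/2 = 28, R_n = min(1.2×28×8×450, 2.4×16×8×450) = 120.96 kN/bolt; interior L_c = 47 − 18 = 29, R_n = 125.28 kN/bolt. φR_n = 0.75 × (2×120.96 + 6×125.28) = 745.2 kN.
Block shear: shear path 2×[37+3×47] = 2×178 mm, A_gv = 2848, A_nv = 2×(178 − 3.5×20)×8 = 1728 mm²; tension across gage: (49 − 1×20)×8 = 232 mm². R_n = min(0.6×450×1728, 0.6×345×2848) + 1.0×450×232 = min(466.56, 589.54) + 104.4 = 570.96 kN. φR_n = 0.75 × 570.96 = 428.2 kN.
Governing: min(565.8, 745.2, 428.2) = 428.2 kN → block shear.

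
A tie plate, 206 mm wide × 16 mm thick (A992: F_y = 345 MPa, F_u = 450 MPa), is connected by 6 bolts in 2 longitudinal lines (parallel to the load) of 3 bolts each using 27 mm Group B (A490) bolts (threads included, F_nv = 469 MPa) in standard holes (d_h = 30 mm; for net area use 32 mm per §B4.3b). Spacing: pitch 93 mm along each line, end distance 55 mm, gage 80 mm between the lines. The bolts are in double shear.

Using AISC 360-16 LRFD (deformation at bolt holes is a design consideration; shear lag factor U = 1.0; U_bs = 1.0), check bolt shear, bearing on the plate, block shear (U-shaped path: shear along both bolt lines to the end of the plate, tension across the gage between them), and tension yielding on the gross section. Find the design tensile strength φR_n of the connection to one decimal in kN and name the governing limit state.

Bolt shear: A_b = π(27)²/4 = 572.56 mm². φR_n = 0.75 × 469 × 572.56 × 6 × 2 = 2416.8 kN.
Bearing (16 mm plate, F_u = 450 MPa): end bolts L_c = 55 − 30/2 = 40, R_n = min(1.2×40×16×450, 2.4×27×16×450) = 345.6 kN/bolt; interior L_c = 93 − 30 = 63, R_n = 466.56 kN/bolt. φR_n = 0.75 × (2×345.6 + 4×466.56) = 1918.1 kN.
Block shear: shear path 2×[55+2×93] = 2×241 mm, A_gv = 7712, A_nv = 2×(241 − 2.5×32)×16 = 5152 mm²; tension across gage: (80 − 1×32)×16 = 768 mm². R_n = min(0.6×450×5152, 0.6×345×7712) + 1.0×450×768 = min(1391, 1596.4) + 345.6 = 1736.6 kN. φR_n = 0.75 × 1736.6 = 1302.5 kN.
Tension yield (gross): A_g = 206×16 = 3296 mm². φR_n = 0.90 × 345 × 3296 = 1023.4 kN.
Governing: min(2416.8, 1918.1, 1302.5, 1023.4) = 1023.4 kN → gross-section yield.

1023.4 kN (gross-section yield governs)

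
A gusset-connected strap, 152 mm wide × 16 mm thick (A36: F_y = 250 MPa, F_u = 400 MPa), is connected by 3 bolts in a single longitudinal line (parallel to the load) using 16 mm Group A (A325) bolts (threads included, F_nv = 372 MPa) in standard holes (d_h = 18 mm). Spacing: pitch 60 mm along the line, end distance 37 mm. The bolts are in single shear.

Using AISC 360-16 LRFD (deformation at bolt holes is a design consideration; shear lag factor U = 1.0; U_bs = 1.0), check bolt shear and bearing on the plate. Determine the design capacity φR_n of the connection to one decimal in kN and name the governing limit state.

168.3 kN (bolt shear governs)

Bolt shear: A_b = π(16)²/4 = 201.06 mm². φR_n = 0.75 × 372 × 201.06 × 3 × 1 = 168.3 kN.
Bearing (16 mm plate, F_u = 400 MPa): end bolts L_c = 37 − 18/2 = 28, R_n = min(1.2×28×16×400, 2.4×16×16×400) = 215.04 kN/bolt; interior L_c = 60 − 18 = 42, R_n = 245.76 kN/bolt. φR_n = 0.75 × (1×215.04 + 2×245.76) = 529.9 kN.
Governing: min(168.3, 529.9) = 168.3 kN → bolt shear.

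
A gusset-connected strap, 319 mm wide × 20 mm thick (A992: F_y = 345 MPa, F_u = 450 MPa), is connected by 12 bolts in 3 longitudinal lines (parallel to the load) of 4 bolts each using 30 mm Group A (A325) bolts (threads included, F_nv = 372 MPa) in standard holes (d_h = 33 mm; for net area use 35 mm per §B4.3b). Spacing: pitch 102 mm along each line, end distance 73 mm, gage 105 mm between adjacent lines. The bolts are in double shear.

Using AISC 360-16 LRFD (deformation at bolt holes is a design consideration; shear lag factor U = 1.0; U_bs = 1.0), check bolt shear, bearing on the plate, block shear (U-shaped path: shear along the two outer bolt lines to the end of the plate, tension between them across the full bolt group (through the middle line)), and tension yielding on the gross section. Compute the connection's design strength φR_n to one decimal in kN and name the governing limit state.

Bolt shear: A_b = π(30)²/4 = 706.86 mm². φR_n = 0.75 × 372 × 706.86 × 12 × 2 = 4733.1 kN.
Bearing (20 mm plate, F_u = 450 MPa): end bolts L_c = 73 − 33/2 = 56.5, R_n = min(1.2×56.5×20×450, 2.4×30×20×450) = 610.2 kN/bolt; interior L_c = 102 − 33 = 69, R_n = 648 kN/bolt. φR_n = 0.75 × (3×610.2 + 9×648) = 5747.0 kN.
Block shear: shear path 2×[73+3×102] = 2×379 mm, A_gv = 15160, A_nv = 2×(379 − 3.5×35)×20 = 10260 mm²; tension across gage: (210 − 2×35)×20 = 2800 mm². R_n = min(0.6×450×10260, 0.6×345×15160) + 1.0×450×2800 = min(2770.2, 3138.1) + 1260 = 4030.2 kN. φR_n = 0.75 × 4030.2 = 3022.7 kN.
Tension yield (gross): A_g = 319×20 = 6380 mm². φR_n = 0.90 × 345 × 6380 = 1981.0 kN.
Governing: min(4733.1, 5747.0, 3022.7, 1981.0) = 1981.0 kN → gross-section yield.

1981.0 kN (gross-section yield governs)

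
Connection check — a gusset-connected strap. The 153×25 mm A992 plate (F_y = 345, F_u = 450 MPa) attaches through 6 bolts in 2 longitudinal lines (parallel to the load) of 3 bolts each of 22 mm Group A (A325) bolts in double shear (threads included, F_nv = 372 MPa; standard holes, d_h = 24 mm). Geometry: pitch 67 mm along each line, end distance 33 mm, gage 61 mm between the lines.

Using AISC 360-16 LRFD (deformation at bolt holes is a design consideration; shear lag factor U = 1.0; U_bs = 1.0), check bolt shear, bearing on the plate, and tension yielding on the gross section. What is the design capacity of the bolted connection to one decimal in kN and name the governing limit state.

1187.7 kN (gross-section yield governs)

Bolt shear: A_b = π(22)²/4 = 380.13 mm². φR_n = 0.75 × 372 × 380.13 × 6 × 2 = 1272.7 kN.
Bearing (25 mm plate, F_u = 450 MPa): end bolts L_c = 33 − 24/2 = 21, R_n = min(1.2×21×25×450, 2.4×22×25×450) = 283.5 kN/bolt; interior L_c = 67 − 24 = 43, R_n = 580.5 kN/bolt. φR_n = 0.75 × (2×283.5 + 4×580.5) = 2166.8 kN.
Tension yield (gross): A_g = 153×25 = 3825 mm². φR_n = 0.90 × 345 × 3825 = 1187.7 kN.
Governing: min(1272.7, 2166.8, 1187.7) = 1187.7 kN → gross-section yield.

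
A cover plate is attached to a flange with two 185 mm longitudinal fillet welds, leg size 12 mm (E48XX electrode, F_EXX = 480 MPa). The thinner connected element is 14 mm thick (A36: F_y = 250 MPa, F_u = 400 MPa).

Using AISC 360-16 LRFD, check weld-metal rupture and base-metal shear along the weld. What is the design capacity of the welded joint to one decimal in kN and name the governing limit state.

Weld metal: throat = 0.707×12 = 8.484 mm, L = 2×185 = 370 mm. φR_n = 0.75 × 0.6 × 480 × 8.484 × 370 = 678.0 kN.
Base metal shear (14 mm plate): yield φR_n = 1.0×0.6×250×14×370 = 777.0 kN; rupture φR_n = 0.75×0.6×400×14×370 = 932.4 kN; take 777.0 kN (yield).
Governing: min(678.0, 777.0) = 678.0 kN → weld metal.

678.0 kN (weld metal governs)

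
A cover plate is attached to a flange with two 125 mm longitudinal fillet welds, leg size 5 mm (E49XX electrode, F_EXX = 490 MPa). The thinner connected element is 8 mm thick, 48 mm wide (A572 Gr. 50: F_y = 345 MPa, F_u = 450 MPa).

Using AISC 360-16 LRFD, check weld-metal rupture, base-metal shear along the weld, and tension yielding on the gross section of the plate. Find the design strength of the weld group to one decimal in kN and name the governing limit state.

Weld metal: throat = 0.707×5 = 3.535 mm, L = 2×125 = 250 mm. φR_n = 0.75 × 0.6 × 490 × 3.535 × 250 = 194.9 kN.
Base metal shear (8 mm plate): yield φR_n = 1.0×0.6×345×8×250 = 414.0 kN; rupture φR_n = 0.75×0.6×450×8×250 = 405.0 kN; take 405.0 kN (rupture).
Tension yield (gross): A_g = 48×8 = 384 mm². φR_n = 0.90 × 345 × 384 = 119.2 kN.
Governing: min(194.9, 405.0, 119.2) = 119.2 kN → gross-section yield.

119.2 kN (gross-section yield governs)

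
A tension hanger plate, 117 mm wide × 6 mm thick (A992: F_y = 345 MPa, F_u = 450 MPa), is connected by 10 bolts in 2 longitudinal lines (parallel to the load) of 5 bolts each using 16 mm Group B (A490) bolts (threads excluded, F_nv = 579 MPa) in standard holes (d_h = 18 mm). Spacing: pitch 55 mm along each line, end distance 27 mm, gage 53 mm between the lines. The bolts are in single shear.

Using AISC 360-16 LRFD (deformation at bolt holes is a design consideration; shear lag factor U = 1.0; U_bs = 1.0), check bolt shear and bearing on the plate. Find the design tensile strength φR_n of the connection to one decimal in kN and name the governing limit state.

Bolt shear: A_b = π(16)²/4 = 201.06 mm². φR_n = 0.75 × 579 × 201.06 × 10 × 1 = 873.1 kN.
Bearing (6 mm plate, F_u = 450 MPa): end bolts L_c = 27 − 18/2 = 18, R_n = min(1.2×18×6×450, 2.4×16×6×450) = 58.32 kN/bolt; interior L_c = 55 − 18 = 37, R_n = 103.68 kN/bolt. φR_n = 0.75 × (2×58.32 + 8×103.68) = 709.6 kN.
Governing: min(873.1, 709.6) = 709.6 kN → bearing.

709.6 kN (bearing governs)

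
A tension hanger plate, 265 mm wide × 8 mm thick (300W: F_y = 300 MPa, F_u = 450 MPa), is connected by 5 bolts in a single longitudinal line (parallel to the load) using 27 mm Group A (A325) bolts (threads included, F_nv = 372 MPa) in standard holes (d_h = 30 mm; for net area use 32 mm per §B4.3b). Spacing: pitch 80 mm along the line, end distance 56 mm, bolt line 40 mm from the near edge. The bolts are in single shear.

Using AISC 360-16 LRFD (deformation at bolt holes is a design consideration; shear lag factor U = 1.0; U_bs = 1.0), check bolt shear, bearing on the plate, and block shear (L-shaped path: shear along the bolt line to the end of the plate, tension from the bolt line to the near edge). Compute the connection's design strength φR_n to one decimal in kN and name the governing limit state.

Bolt shear: A_b = π(27)²/4 = 572.56 mm². φR_n = 0.75 × 372 × 572.56 × 5 × 1 = 798.7 kN.
Bearing (8 mm plate, F_u = 450 MPa): end bolts L_c = 56 − 30/2 = 41, R_n = min(1.2×41×8×450, 2.4×27×8×450) = 177.12 kN/bolt; interior L_c = 80 − 30 = 50, R_n = 216 kN/bolt. φR_n = 0.75 × (1×177.12 + 4×216) = 780.8 kN.
Block shear: shear path 1×[56+4×80] = 1×376 mm, A_gv = 3008, A_nv = 1×(376 − 4.5×32)×8 = 1856 mm²; tension to near edge: (40 − 0.5×32)×8 = 192 mm². R_n = min(0.6×450×1856, 0.6×300×3008) + 1.0×450×192 = min(501.12, 541.44) + 86.4 = 587.52 kN. φR_n = 0.75 × 587.52 = 440.6 kN.
Governing: min(798.7, 780.8, 440.6) = 440.6 kN → block shear.

440.6 kN (block shear governs)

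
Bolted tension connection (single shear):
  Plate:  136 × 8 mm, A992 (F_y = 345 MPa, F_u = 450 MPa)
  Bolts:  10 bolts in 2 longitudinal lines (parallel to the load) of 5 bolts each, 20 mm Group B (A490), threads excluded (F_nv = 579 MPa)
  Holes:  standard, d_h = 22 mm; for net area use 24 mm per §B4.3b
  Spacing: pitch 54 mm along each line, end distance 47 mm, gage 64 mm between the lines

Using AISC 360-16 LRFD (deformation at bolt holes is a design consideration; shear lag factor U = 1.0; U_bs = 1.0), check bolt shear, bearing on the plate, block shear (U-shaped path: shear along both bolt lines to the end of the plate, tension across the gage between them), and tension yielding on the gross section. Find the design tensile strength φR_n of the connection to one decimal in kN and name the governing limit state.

Bolt shear: A_b = π(20)²/4 = 314.16 mm². φR_n = 0.75 × 579 × 314.16 × 10 × 1 = 1364.2 kN.
Bearing (8 mm plate, F_u = 450 MPa): end bolts L_c = 47 − 22/2 = 36, R_n = min(1.2×36×8×450, 2.4×20×8×450) = 155.52 kN/bolt; interior L_c = 54 − 22 = 32, R_n = 138.24 kN/bolt. φR_n = 0.75 × (2×155.52 + 8×138.24) = 1062.7 kN.
Block shear: shear path 2×[47+4×54] = 2×263 mm, A_gv = 4208, A_nv = 2×(263 − 4.5×24)×8 = 2480 mm²; tension across gage: (64 − 1×24)×8 = 320 mm². R_n = min(0.6×450×2480, 0.6×345×4208) + 1.0×450×320 = min(669.6, 871.06) + 144 = 813.6 kN. φR_n = 0.75 × 813.6 = 610.2 kN.
Tension yield (gross): A_g = 136×8 = 1088 mm². φR_n = 0.90 × 345 × 1088 = 337.8 kN.
Governing: min(1364.2, 1062.7, 610.2, 337.8) = 337.8 kN → gross-section yield.

337.8 kN (gross-section yield governs)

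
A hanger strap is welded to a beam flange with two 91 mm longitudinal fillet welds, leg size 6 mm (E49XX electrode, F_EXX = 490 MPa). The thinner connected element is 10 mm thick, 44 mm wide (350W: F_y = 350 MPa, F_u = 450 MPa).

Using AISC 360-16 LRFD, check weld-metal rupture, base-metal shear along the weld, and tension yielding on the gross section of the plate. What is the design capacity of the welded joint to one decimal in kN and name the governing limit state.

Weld metal: throat = 0.707×6 = 4.242 mm, L = 2×91 = 182 mm. φR_n = 0.75 × 0.6 × 490 × 4.242 × 182 = 170.2 kN.
Base metal shear (10 mm plate): yield φR_n = 1.0×0.6×350×10×182 = 382.2 kN; rupture φR_n = 0.75×0.6×450×10×182 = 368.6 kN; take 368.6 kN (rupture).
Tension yield (gross): A_g = 44×10 = 440 mm². φR_n = 0.90 × 350 × 440 = 138.6 kN.
Governing: min(170.2, 368.6, 138.6) = 138.6 kN → gross-section yield.

138.6 kN (gross-section yield governs)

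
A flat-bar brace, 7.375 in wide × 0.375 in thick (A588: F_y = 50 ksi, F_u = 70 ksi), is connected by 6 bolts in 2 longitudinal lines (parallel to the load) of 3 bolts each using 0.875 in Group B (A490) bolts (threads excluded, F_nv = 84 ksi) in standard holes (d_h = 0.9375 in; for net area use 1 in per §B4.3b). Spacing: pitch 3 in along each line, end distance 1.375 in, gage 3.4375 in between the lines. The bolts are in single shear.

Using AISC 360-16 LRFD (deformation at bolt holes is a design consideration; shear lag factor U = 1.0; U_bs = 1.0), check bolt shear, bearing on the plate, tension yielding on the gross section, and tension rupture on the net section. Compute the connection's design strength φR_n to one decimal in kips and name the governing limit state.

Bolt shear: A_b = π(0.875)²/4 = 0.60132 in². φR_n = 0.75 × 84 × 0.60132 × 6 × 1 = 227.3 kips.
Bearing (0.375 in plate, F_u = 70 ksi): end bolts L_c = 1.375 − 0.9375/2 = 0.90625, R_n = min(1.2×0.90625×0.375×70, 2.4×0.875×0.375×70) = 28.547 kips/bolt; interior L_c = 3 − 0.9375 = 2.0625, R_n = 55.125 kips/bolt. φR_n = 0.75 × (2×28.547 + 4×55.125) = 208.2 kips.
Tension yield (gross): A_g = 7.375×0.375 = 2.7656 in². φR_n = 0.90 × 50 × 2.7656 = 124.5 kips.
Tension rupture (net): A_n = (7.375 − 2×1)×0.375 = 2.0156 in² (U = 1.0, A_e = A_n). φR_n = 0.75 × 70 × 2.0156 = 105.8 kips.
Governing: min(227.3, 208.2, 124.5, 105.8) = 105.8 kips → net-section rupture.

105.8 kips (net-section rupture governs)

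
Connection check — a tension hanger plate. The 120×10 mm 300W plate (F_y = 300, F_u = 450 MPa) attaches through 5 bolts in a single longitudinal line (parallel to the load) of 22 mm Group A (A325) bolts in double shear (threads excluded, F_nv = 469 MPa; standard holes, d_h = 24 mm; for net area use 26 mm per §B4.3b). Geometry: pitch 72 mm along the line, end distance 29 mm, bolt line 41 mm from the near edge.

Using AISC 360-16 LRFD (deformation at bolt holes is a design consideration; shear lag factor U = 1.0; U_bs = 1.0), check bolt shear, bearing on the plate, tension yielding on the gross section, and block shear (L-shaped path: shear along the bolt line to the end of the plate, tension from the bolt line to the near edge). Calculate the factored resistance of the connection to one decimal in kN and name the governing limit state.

Bolt shear: A_b = π(22)²/4 = 380.13 mm². φR_n = 0.75 × 469 × 380.13 × 5 × 2 = 1337.1 kN.
Bearing (10 mm plate, F_u = 450 MPa): end bolts L_c = 29 − 24/2 = 17, R_n = min(1.2×17×10×450, 2.4×22×10×450) = 91.8 kN/bolt; interior L_c = 72 − 24 = 48, R_n = 237.6 kN/bolt. φR_n = 0.75 × (1×91.8 + 4×237.6) = 781.7 kN.
Tension yield (gross): A_g = 120×10 = 1200 mm². φR_n = 0.90 × 300 × 1200 = 324.0 kN.
Block shear: shear path 1×[29+4×72] = 1×317 mm, A_gv = 3170, A_nv = 1×(317 − 4.5×26)×10 = 2000 mm²; tension to near edge: (41 − 0.5×26)×10 = 280 mm². R_n = min(0.6×450×2000, 0.6×300×3170) + 1.0×450×280 = min(540, 570.6) + 126 = 666 kN. φR_n = 0.75 × 666 = 499.5 kN.
Governing: min(1337.1, 781.7, 324.0, 499.5) = 324.0 kN → gross-section yield.

324.0 kN (gross-section yield governs)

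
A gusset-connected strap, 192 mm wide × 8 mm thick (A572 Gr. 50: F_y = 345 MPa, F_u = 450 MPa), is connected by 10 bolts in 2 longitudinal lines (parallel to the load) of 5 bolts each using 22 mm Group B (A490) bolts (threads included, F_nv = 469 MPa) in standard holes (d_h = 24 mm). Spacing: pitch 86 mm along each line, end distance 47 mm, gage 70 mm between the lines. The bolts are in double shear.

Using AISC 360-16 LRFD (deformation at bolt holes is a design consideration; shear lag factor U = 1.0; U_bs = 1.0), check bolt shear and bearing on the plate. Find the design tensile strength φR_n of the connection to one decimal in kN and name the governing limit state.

Bolt shear: A_b = π(22)²/4 = 380.13 mm². φR_n = 0.75 × 469 × 380.13 × 10 × 2 = 2674.2 kN.
Bearing (8 mm plate, F_u = 450 MPa): end bolts L_c = 47 − 24/2 = 35, R_n = min(1.2×35×8×450, 2.4×22×8×450) = 151.2 kN/bolt; interior L_c = 86 − 24 = 62, R_n = 190.08 kN/bolt. φR_n = 0.75 × (2×151.2 + 8×190.08) = 1367.3 kN.
Governing: min(2674.2, 1367.3) = 1367.3 kN → bearing.

1367.3 kN (bearing governs)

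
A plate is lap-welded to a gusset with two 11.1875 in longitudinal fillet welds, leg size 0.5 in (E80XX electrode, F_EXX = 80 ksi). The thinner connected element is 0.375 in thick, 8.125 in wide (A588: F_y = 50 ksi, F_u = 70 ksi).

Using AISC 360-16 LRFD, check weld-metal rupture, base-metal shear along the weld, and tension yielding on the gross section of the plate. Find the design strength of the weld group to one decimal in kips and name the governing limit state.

Weld metal: throat = 0.707×0.5 = 0.3535 in, L = 2×11.1875 = 22.375 in. φR_n = 0.75 × 0.6 × 80 × 0.3535 × 22.375 = 284.7 kips.
Base metal shear (0.375 in plate): yield φR_n = 1.0×0.6×50×0.375×22.375 = 251.7 kips; rupture φR_n = 0.75×0.6×70×0.375×22.375 = 264.3 kips; take 251.7 kips (yield).
Tension yield (gross): A_g = 8.125×0.375 = 3.0469 in². φR_n = 0.90 × 50 × 3.0469 = 137.1 kips.
Governing: min(284.7, 251.7, 137.1) = 137.1 kips → gross-section yield.

137.1 kips (gross-section yield governs)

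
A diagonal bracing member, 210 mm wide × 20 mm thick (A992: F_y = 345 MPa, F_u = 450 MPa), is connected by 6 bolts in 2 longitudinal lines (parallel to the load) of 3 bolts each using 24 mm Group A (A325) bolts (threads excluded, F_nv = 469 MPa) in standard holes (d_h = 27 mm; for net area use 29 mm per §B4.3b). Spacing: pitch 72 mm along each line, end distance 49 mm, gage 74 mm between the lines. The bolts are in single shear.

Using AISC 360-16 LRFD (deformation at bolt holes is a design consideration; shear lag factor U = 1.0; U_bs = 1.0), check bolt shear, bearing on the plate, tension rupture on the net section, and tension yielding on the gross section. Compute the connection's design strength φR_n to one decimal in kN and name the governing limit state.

Bolt shear: A_b = π(24)²/4 = 452.39 mm². φR_n = 0.75 × 469 × 452.39 × 6 × 1 = 954.8 kN.
Bearing (20 mm plate, F_u = 450 MPa): end bolts L_c = 49 − 27/2 = 35.5, R_n = min(1.2×35.5×20×450, 2.4×24×20×450) = 383.4 kN/bolt; interior L_c = 72 − 27 = 45, R_n = 486 kN/bolt. φR_n = 0.75 × (2×383.4 + 4×486) = 2033.1 kN.
Tension rupture (net): A_n = (210 − 2×29)×20 = 3040 mm² (U = 1.0, A_e = A_n). φR_n = 0.75 × 450 × 3040 = 1026.0 kN.
Tension yield (gross): A_g = 210×20 = 4200 mm². φR_n = 0.90 × 345 × 4200 = 1304.1 kN.
Governing: min(954.8, 2033.1, 1026.0, 1304.1) = 954.8 kN → bolt shear.

954.8 kN (bolt shear governs)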